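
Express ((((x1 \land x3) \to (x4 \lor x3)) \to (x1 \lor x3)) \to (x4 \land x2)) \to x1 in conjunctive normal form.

(x1 \lor x3) \land (\lnot x4 \lor \lnot x2 \lor x1)

((((x1 \land x3) \to (x4 \lor x3)) \to (x1 \lor x3)) \to (x4 \land x2)) \to x1
≡ \lnot ((((x1 \land x3) \to (x4 \lor x3)) \to (x1 \lor x3)) \to (x4 \land x2)) \lor x1   [eliminate \to]
≡ \lnot (\lnot (((x1 \land x3) \to (x4 \lor x3)) \to (x1 \lor x3)) \lor (x4 \land x2)) \lor x1   [eliminate \to]
≡ \lnot (\lnot (\lnot ((x1 \land x3) \to (x4 \lor x3)) \lor x1 \lor x3) \lor (x4 \land x2)) \lor x1   [eliminate \to]
≡ \lnot (\lnot (\lnot (\lnot (x1 \land x3) \lor x4 \lor x3) \lor x1 \lor x3) \lor (x4 \land x2)) \lor x1   [eliminate \to]
≡ (\lnot \lnot (\lnot (\lnot (x1 \land x3) \lor x4 \lor x3) \lor x1 \lor x3) \land \lnot (x4 \land x2)) \lor x1   [De Morgan]
≡ ((\lnot (\lnot (x1 \land x3) \lor x4 \lor x3) \lor x1 \lor x3) \land \lnot (x4 \land x2)) \lor x1   [double negation]
≡ (((\lnot \lnot (x1 \land x3) \land \lnot x4 \land \lnot x3) \lor x1 \lor x3) \land \lnot (x4 \land x2)) \lor x1   [De Morgan]
≡ (((x1 \land x3 \land \lnot x4 \land \lnot x3) \lor x1 \lor x3) \land \lnot (x4 \land x2)) \lor x1   [double negation]
≡ (((x1 \land x3 \land \lnot x4 \land \lnot x3) \lor x1 \lor x3) \land (\lnot x4 \lor \lnot x2)) \lor x1   [De Morgan]
≡ (x1 \lor x1 \lor x3 \lor x1) \land (x3 \lor x1 \lor x3 \lor x1) \land (\lnot x4 \lor x1 \lor x3 \lor x1) \land (\lnot x3 \lor x1 \lor x3 \lor x1) \land (\lnot x4 \lor \lnot x2 \lor x1)   [distribute \lor over \land]
≡ (x1 \lor x3) \land (\lnot x4 \lor \lnot x2 \lor x1)   [simplify]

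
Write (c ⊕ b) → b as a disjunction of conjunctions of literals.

(c ⊕ b) → b
≡ ¬(c ⊕ b) ∨ b   [eliminate →]
≡ ¬((c ∧ ¬b) ∨ (¬c ∧ b)) ∨ b   [expand ⊕]
≡ (¬(c ∧ ¬b) ∧ ¬(¬c ∧ b)) ∨ b   [De Morgan]
≡ ((¬c ∨ ¬¬b) ∧ ¬(¬c ∧ b)) ∨ b   [De Morgan]
≡ ((¬c ∨ b) ∧ ¬(¬c ∧ b)) ∨ b   [double negation]
≡ ((¬c ∨ b) ∧ (¬¬c ∨ ¬b)) ∨ b   [De Morgan]
≡ ((¬c ∨ b) ∧ (c ∨ ¬b)) ∨ b   [double negation]
≡ (¬c ∧ c) ∨ (¬c ∧ ¬b) ∨ (b ∧ c) ∨ (b ∧ ¬b) ∨ b   [distribute ∧ over ∨]
≡ (¬c ∧ ¬b) ∨ b   [simplify]

(¬c ∧ ¬b) ∨ b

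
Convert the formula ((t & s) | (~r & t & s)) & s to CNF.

((t & s) | (~r & t & s)) & s
≡ (t | ~r) & (t | t) & (t | s) & (s | ~r) & (s | t) & (s | s) & s   — distribute | over &
≡ t & s   — simplify

t & s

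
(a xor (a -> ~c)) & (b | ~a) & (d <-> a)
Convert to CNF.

(a xor (a -> ~c)) & (b | ~a) & (d <-> a)
≡ (a | (a -> ~c)) & ~(a & (a -> ~c)) & (b | ~a) & (d <-> a)
≡ (a | ~a | ~c) & ~(a & (a -> ~c)) & (b | ~a) & (d <-> a)
≡ (a | ~a | ~c) & ~(a & (~a | ~c)) & (b | ~a) & (d <-> a)
≡ (a | ~a | ~c) & ~(a & (~a | ~c)) & (b | ~a) & (d -> a) & (a -> d)
≡ (a | ~a | ~c) & ~(a & (~a | ~c)) & (b | ~a) & (~d | a) & (a -> d)
≡ (a | ~a | ~c) & ~(a & (~a | ~c)) & (b | ~a) & (~d | a) & (~a | d)
≡ (a | ~a | ~c) & (~a | ~(~a | ~c)) & (b | ~a) & (~d | a) & (~a | d)
≡ (a | ~a | ~c) & (~a | (~~a & ~~c)) & (b | ~a) & (~d | a) & (~a | d)
≡ (a | ~a | ~c) & (~a | (a & ~~c)) & (b | ~a) & (~d | a) & (~a | d)
≡ (a | ~a | ~c) & (~a | (a & c)) & (b | ~a) & (~d | a) & (~a | d)
≡ (a | ~a | ~c) & (~a | a) & (~a | c) & (b | ~a) & (~d | a) & (~a | d)
≡ (~a | c) & (b | ~a) & (~d | a) & (~a | d)

(~a | c) & (b | ~a) & (~d | a) & (~a | d)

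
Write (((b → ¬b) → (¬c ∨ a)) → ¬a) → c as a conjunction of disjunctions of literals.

a ∨ c

(((b → ¬b) → (¬c ∨ a)) → ¬a) → c
≡ ¬(((b → ¬b) → (¬c ∨ a)) → ¬a) ∨ c   — eliminate →
≡ ¬(¬((b → ¬b) → (¬c ∨ a)) ∨ ¬a) ∨ c   — eliminate →
≡ ¬(¬(¬(b → ¬b) ∨ ¬c ∨ a) ∨ ¬a) ∨ c   — eliminate →
≡ ¬(¬(¬(¬b ∨ ¬b) ∨ ¬c ∨ a) ∨ ¬a) ∨ c   — eliminate →
≡ (¬¬(¬(¬b ∨ ¬b) ∨ ¬c ∨ a) ∧ ¬¬a) ∨ c   — De Morgan
≡ ((¬(¬b ∨ ¬b) ∨ ¬c ∨ a) ∧ ¬¬a) ∨ c   — double negation
≡ (((¬¬b ∧ ¬¬b) ∨ ¬c ∨ a) ∧ ¬¬a) ∨ c   — De Morgan
≡ (((b ∧ ¬¬b) ∨ ¬c ∨ a) ∧ ¬¬a) ∨ c   — double negation
≡ (((b ∧ b) ∨ ¬c ∨ a) ∧ ¬¬a) ∨ c   — double negation
≡ (((b ∧ b) ∨ ¬c ∨ a) ∧ a) ∨ c   — double negation
≡ (b ∨ ¬c ∨ a ∨ c) ∧ (b ∨ ¬c ∨ a ∨ c) ∧ (a ∨ c)   — distribute ∨ over ∧
≡ a ∨ c   — simplify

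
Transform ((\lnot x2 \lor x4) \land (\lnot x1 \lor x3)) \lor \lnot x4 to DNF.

(\lnot x2 \land \lnot x1) \lor (\lnot x2 \land x3) \lor (x4 \land \lnot x1) \lor (x4 \land x3) \lor \lnot x4

((\lnot x2 \lor x4) \land (\lnot x1 \lor x3)) \lor \lnot x4
≡ (\lnot x2 \land \lnot x1) \lor (\lnot x2 \land x3) \lor (x4 \land \lnot x1) \lor (x4 \land x3) \lor \lnot x4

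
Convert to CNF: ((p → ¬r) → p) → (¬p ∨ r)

((p → ¬r) → p) → (¬p ∨ r)
≡ ¬((p → ¬r) → p) ∨ ¬p ∨ r   (eliminate →)
≡ ¬(¬(p → ¬r) ∨ p) ∨ ¬p ∨ r   (eliminate →)
≡ ¬(¬(¬p ∨ ¬r) ∨ p) ∨ ¬p ∨ r   (eliminate →)
≡ (¬¬(¬p ∨ ¬r) ∧ ¬p) ∨ ¬p ∨ r   (De Morgan)
≡ ((¬p ∨ ¬r) ∧ ¬p) ∨ ¬p ∨ r   (double negation)
≡ (¬p ∨ ¬r ∨ ¬p ∨ r) ∧ (¬p ∨ ¬p ∨ r)   (distribute ∨ over ∧)
≡ ¬p ∨ r   (simplify)

¬p ∨ r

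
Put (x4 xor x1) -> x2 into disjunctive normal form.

(x4 xor x1) -> x2
≡ ~(x4 xor x1) | x2   [eliminate ->]
≡ ~((x4 & ~x1) | (~x4 & x1)) | x2   [expand xor]
≡ (~(x4 & ~x1) & ~(~x4 & x1)) | x2   [De Morgan]
≡ ((~x4 | ~~x1) & ~(~x4 & x1)) | x2   [De Morgan]
≡ ((~x4 | x1) & ~(~x4 & x1)) | x2   [double negation]
≡ ((~x4 | x1) & (~~x4 | ~x1)) | x2   [De Morgan]
≡ ((~x4 | x1) & (x4 | ~x1)) | x2   [double negation]
≡ (~x4 & x4) | (~x4 & ~x1) | (x1 & x4) | (x1 & ~x1) | x2   [distribute & over |]
≡ (~x4 & ~x1) | (x1 & x4) | x2   [simplify]

(~x4 & ~x1) | (x1 & x4) | x2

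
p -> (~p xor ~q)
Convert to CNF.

~p | ~q

p -> (~p xor ~q)
= ~p | (~p xor ~q)   (eliminate ->)
= ~p | ((~p | ~q) & ~(~p & ~q))   (expand xor)
= ~p | ((~p | ~q) & (~~p | ~~q))   (De Morgan)
= ~p | ((~p | ~q) & (p | ~~q))   (double negation)
= ~p | ((~p | ~q) & (p | q))   (double negation)
= (~p | ~p | ~q) & (~p | p | q)   (distribute | over &)
= ~p | ~q   (simplify)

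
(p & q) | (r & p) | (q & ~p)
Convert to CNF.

(p | q) & (q | r)

(p & q) | (r & p) | (q & ~p)
≡ (p | r | q) & (p | r | ~p) & (p | p | q) & (p | p | ~p) & (q | r | q) & (q | r | ~p) & (q | p | q) & (q | p | ~p)
≡ (p | q) & (q | r)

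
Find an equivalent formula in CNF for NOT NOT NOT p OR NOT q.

NOT NOT NOT p OR NOT q
⇔ NOT p OR NOT q   (double negation)

NOT p OR NOT q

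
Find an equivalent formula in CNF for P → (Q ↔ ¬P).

P → (Q ↔ ¬P)
⇔ ¬P ∨ (Q ↔ ¬P)   [eliminate →]
⇔ ¬P ∨ ((Q → ¬P) ∧ (¬P → Q))   [eliminate ↔]
⇔ ¬P ∨ ((¬Q ∨ ¬P) ∧ (¬P → Q))   [eliminate →]
⇔ ¬P ∨ ((¬Q ∨ ¬P) ∧ (¬¬P ∨ Q))   [eliminate →]
⇔ ¬P ∨ ((¬Q ∨ ¬P) ∧ (P ∨ Q))   [double negation]
⇔ (¬P ∨ ¬Q ∨ ¬P) ∧ (¬P ∨ P ∨ Q)   [distribute ∨ over ∧]
⇔ ¬P ∨ ¬Q   [simplify]

¬P ∨ ¬Q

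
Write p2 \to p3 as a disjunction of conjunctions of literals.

\lnot p2 \lor p3

p2 \to p3
= \lnot p2 \lor p3   (eliminate \to)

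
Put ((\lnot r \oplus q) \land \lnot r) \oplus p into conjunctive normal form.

(r \lor \lnot q \lor p) \land (\lnot r \lor p) \land (r \lor q \lor \lnot p)

((\lnot r \oplus q) \land \lnot r) \oplus p
≡ (((\lnot r \oplus q) \land \lnot r) \lor p) \land \lnot ((\lnot r \oplus q) \land \lnot r \land p)
≡ (((\lnot r \lor q) \land \lnot (\lnot r \land q) \land \lnot r) \lor p) \land \lnot ((\lnot r \oplus q) \land \lnot r \land p)
≡ (((\lnot r \lor q) \land \lnot (\lnot r \land q) \land \lnot r) \lor p) \land \lnot ((\lnot r \lor q) \land \lnot (\lnot r \land q) \land \lnot r \land p)
≡ (((\lnot r \lor q) \land (\lnot \lnot r \lor \lnot q) \land \lnot r) \lor p) \land \lnot ((\lnot r \lor q) \land \lnot (\lnot r \land q) \land \lnot r \land p)
≡ (((\lnot r \lor q) \land (r \lor \lnot q) \land \lnot r) \lor p) \land \lnot ((\lnot r \lor q) \land \lnot (\lnot r \land q) \land \lnot r \land p)
≡ (((\lnot r \lor q) \land (r \lor \lnot q) \land \lnot r) \lor p) \land (\lnot (\lnot r \lor q) \lor \lnot \lnot (\lnot r \land q) \lor \lnot \lnot r \lor \lnot p)
≡ (((\lnot r \lor q) \land (r \lor \lnot q) \land \lnot r) \lor p) \land ((\lnot \lnot r \land \lnot q) \lor \lnot \lnot (\lnot r \land q) \lor \lnot \lnot r \lor \lnot p)
≡ (((\lnot r \lor q) \land (r \lor \lnot q) \land \lnot r) \lor p) \land ((r \land \lnot q) \lor \lnot \lnot (\lnot r \land q) \lor \lnot \lnot r \lor \lnot p)
≡ (((\lnot r \lor q) \land (r \lor \lnot q) \land \lnot r) \lor p) \land ((r \land \lnot q) \lor (\lnot r \land q) \lor \lnot \lnot r \lor \lnot p)
≡ (((\lnot r \lor q) \land (r \lor \lnot q) \land \lnot r) \lor p) \land ((r \land \lnot q) \lor (\lnot r \land q) \lor r \lor \lnot p)
≡ (\lnot r \lor q \lor p) \land (r \lor \lnot q \lor p) \land (\lnot r \lor p) \land (r \lor \lnot r \lor r \lor \lnot p) \land (r \lor q \lor r \lor \lnot p) \land (\lnot q \lor \lnot r \lor r \lor \lnot p) \land (\lnot q \lor q \lor r \lor \lnot p)
≡ (r \lor \lnot q \lor p) \land (\lnot r \lor p) \land (r \lor q \lor \lnot p)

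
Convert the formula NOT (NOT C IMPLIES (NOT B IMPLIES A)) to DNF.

NOT C AND NOT B AND NOT A

NOT (NOT C IMPLIES (NOT B IMPLIES A))
≡ NOT (NOT NOT C OR (NOT B IMPLIES A))   [eliminate IMPLIES]
≡ NOT (NOT NOT C OR NOT NOT B OR A)   [eliminate IMPLIES]
≡ NOT NOT NOT C AND NOT NOT NOT B AND NOT A   [De Morgan]
≡ NOT C AND NOT NOT NOT B AND NOT A   [double negation]
≡ NOT C AND NOT B AND NOT A   [double negation]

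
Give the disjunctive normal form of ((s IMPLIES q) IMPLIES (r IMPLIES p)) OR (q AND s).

((s IMPLIES q) IMPLIES (r IMPLIES p)) OR (q AND s)
= NOT (s IMPLIES q) OR (r IMPLIES p) OR (q AND s)
= NOT (NOT s OR q) OR (r IMPLIES p) OR (q AND s)
= NOT (NOT s OR q) OR NOT r OR p OR (q AND s)
= (NOT NOT s AND NOT q) OR NOT r OR p OR (q AND s)
= (s AND NOT q) OR NOT r OR p OR (q AND s)

(s AND NOT q) OR NOT r OR p OR (q AND s)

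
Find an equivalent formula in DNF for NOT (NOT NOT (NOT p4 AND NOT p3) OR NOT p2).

NOT (NOT NOT (NOT p4 AND NOT p3) OR NOT p2)
⇔ NOT NOT NOT (NOT p4 AND NOT p3) AND NOT NOT p2   — De Morgan
⇔ NOT (NOT p4 AND NOT p3) AND NOT NOT p2   — double negation
⇔ (NOT NOT p4 OR NOT NOT p3) AND NOT NOT p2   — De Morgan
⇔ (p4 OR NOT NOT p3) AND NOT NOT p2   — double negation
⇔ (p4 OR p3) AND NOT NOT p2   — double negation
⇔ (p4 OR p3) AND p2   — double negation
⇔ (p4 AND p2) OR (p3 AND p2)   — distribute AND over OR

(p4 AND p2) OR (p3 AND p2)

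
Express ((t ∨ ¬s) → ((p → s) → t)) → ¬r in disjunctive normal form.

(¬s ∧ ¬p ∧ ¬t) ∨ ¬r

((t ∨ ¬s) → ((p → s) → t)) → ¬r
≡ ¬((t ∨ ¬s) → ((p → s) → t)) ∨ ¬r   [eliminate →]
≡ ¬(¬(t ∨ ¬s) ∨ ((p → s) → t)) ∨ ¬r   [eliminate →]
≡ ¬(¬(t ∨ ¬s) ∨ ¬(p → s) ∨ t) ∨ ¬r   [eliminate →]
≡ ¬(¬(t ∨ ¬s) ∨ ¬(¬p ∨ s) ∨ t) ∨ ¬r   [eliminate →]
≡ (¬¬(t ∨ ¬s) ∧ ¬¬(¬p ∨ s) ∧ ¬t) ∨ ¬r   [De Morgan]
≡ ((t ∨ ¬s) ∧ ¬¬(¬p ∨ s) ∧ ¬t) ∨ ¬r   [double negation]
≡ ((t ∨ ¬s) ∧ (¬p ∨ s) ∧ ¬t) ∨ ¬r   [double negation]
≡ (t ∧ ¬p ∧ ¬t) ∨ (t ∧ s ∧ ¬t) ∨ (¬s ∧ ¬p ∧ ¬t) ∨ (¬s ∧ s ∧ ¬t) ∨ ¬r   [distribute ∧ over ∨]
≡ (¬s ∧ ¬p ∧ ¬t) ∨ ¬r   [simplify]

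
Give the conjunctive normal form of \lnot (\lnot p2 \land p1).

p2 \lor \lnot p1

\lnot (\lnot p2 \land p1)
= \lnot \lnot p2 \lor \lnot p1
= p2 \lor \lnot p1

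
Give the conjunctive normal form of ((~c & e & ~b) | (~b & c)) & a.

(e | c) & ~b & a

((~c & e & ~b) | (~b & c)) & a
= (~c | ~b) & (~c | c) & (e | ~b) & (e | c) & (~b | ~b) & (~b | c) & a   [distribute | over &]
= (e | c) & ~b & a   [simplify]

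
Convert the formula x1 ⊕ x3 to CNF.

(x1 ∨ x3) ∧ (¬x1 ∨ ¬x3)

x1 ⊕ x3
= (x1 ∨ x3) ∧ ¬(x1 ∧ x3)   [expand ⊕]
= (x1 ∨ x3) ∧ (¬x1 ∨ ¬x3)   [De Morgan]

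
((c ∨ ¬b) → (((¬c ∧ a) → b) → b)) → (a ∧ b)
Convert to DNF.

((c ∨ ¬b) → (((¬c ∧ a) → b) → b)) → (a ∧ b)
≡ ¬((c ∨ ¬b) → (((¬c ∧ a) → b) → b)) ∨ (a ∧ b)   [eliminate →]
≡ ¬(¬(c ∨ ¬b) ∨ (((¬c ∧ a) → b) → b)) ∨ (a ∧ b)   [eliminate →]
≡ ¬(¬(c ∨ ¬b) ∨ ¬((¬c ∧ a) → b) ∨ b) ∨ (a ∧ b)   [eliminate →]
≡ ¬(¬(c ∨ ¬b) ∨ ¬(¬(¬c ∧ a) ∨ b) ∨ b) ∨ (a ∧ b)   [eliminate →]
≡ (¬¬(c ∨ ¬b) ∧ ¬¬(¬(¬c ∧ a) ∨ b) ∧ ¬b) ∨ (a ∧ b)   [De Morgan]
≡ ((c ∨ ¬b) ∧ ¬¬(¬(¬c ∧ a) ∨ b) ∧ ¬b) ∨ (a ∧ b)   [double negation]
≡ ((c ∨ ¬b) ∧ (¬(¬c ∧ a) ∨ b) ∧ ¬b) ∨ (a ∧ b)   [double negation]
≡ ((c ∨ ¬b) ∧ (¬¬c ∨ ¬a ∨ b) ∧ ¬b) ∨ (a ∧ b)   [De Morgan]
≡ ((c ∨ ¬b) ∧ (c ∨ ¬a ∨ b) ∧ ¬b) ∨ (a ∧ b)   [double negation]
≡ (c ∧ c ∧ ¬b) ∨ (c ∧ ¬a ∧ ¬b) ∨ (c ∧ b ∧ ¬b) ∨ (¬b ∧ c ∧ ¬b) ∨ (¬b ∧ ¬a ∧ ¬b) ∨ (¬b ∧ b ∧ ¬b) ∨ (a ∧ b)   [distribute ∧ over ∨]
≡ (c ∧ ¬b) ∨ (¬b ∧ ¬a) ∨ (a ∧ b)   [simplify]

(c ∧ ¬b) ∨ (¬b ∧ ¬a) ∨ (a ∧ b)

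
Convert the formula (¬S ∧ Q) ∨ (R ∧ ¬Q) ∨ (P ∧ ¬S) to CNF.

(¬S ∨ R) ∧ (¬S ∨ ¬Q) ∧ (Q ∨ R ∨ P)

(¬S ∧ Q) ∨ (R ∧ ¬Q) ∨ (P ∧ ¬S)
⇔ (¬S ∨ R ∨ P) ∧ (¬S ∨ R ∨ ¬S) ∧ (¬S ∨ ¬Q ∨ P) ∧ (¬S ∨ ¬Q ∨ ¬S) ∧ (Q ∨ R ∨ P) ∧ (Q ∨ R ∨ ¬S) ∧ (Q ∨ ¬Q ∨ P) ∧ (Q ∨ ¬Q ∨ ¬S)   [distribute ∨ over ∧]
⇔ (¬S ∨ R) ∧ (¬S ∨ ¬Q) ∧ (Q ∨ R ∨ P)   [simplify]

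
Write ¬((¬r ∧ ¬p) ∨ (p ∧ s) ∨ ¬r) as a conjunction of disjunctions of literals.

¬((¬r ∧ ¬p) ∨ (p ∧ s) ∨ ¬r)
≡ ¬(¬r ∧ ¬p) ∧ ¬(p ∧ s) ∧ ¬¬r   — De Morgan
≡ (¬¬r ∨ ¬¬p) ∧ ¬(p ∧ s) ∧ ¬¬r   — De Morgan
≡ (r ∨ ¬¬p) ∧ ¬(p ∧ s) ∧ ¬¬r   — double negation
≡ (r ∨ p) ∧ ¬(p ∧ s) ∧ ¬¬r   — double negation
≡ (r ∨ p) ∧ (¬p ∨ ¬s) ∧ ¬¬r   — De Morgan
≡ (r ∨ p) ∧ (¬p ∨ ¬s) ∧ r   — double negation
≡ (¬p ∨ ¬s) ∧ r   — simplify

(¬p ∨ ¬s) ∧ r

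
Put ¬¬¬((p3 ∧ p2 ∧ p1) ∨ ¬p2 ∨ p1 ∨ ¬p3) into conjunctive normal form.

p2 ∧ ¬p1 ∧ p3

¬¬¬((p3 ∧ p2 ∧ p1) ∨ ¬p2 ∨ p1 ∨ ¬p3)
≡ ¬((p3 ∧ p2 ∧ p1) ∨ ¬p2 ∨ p1 ∨ ¬p3)
≡ ¬(p3 ∧ p2 ∧ p1) ∧ ¬¬p2 ∧ ¬p1 ∧ ¬¬p3
≡ (¬p3 ∨ ¬p2 ∨ ¬p1) ∧ ¬¬p2 ∧ ¬p1 ∧ ¬¬p3
≡ (¬p3 ∨ ¬p2 ∨ ¬p1) ∧ p2 ∧ ¬p1 ∧ ¬¬p3
≡ (¬p3 ∨ ¬p2 ∨ ¬p1) ∧ p2 ∧ ¬p1 ∧ p3
≡ p2 ∧ ¬p1 ∧ p3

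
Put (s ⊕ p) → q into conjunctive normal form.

(¬s ∨ p ∨ q) ∧ (¬p ∨ s ∨ q)

(s ⊕ p) → q
≡ ¬(s ⊕ p) ∨ q   (eliminate →)
≡ ¬((s ∨ p) ∧ ¬(s ∧ p)) ∨ q   (expand ⊕)
≡ ¬(s ∨ p) ∨ ¬¬(s ∧ p) ∨ q   (De Morgan)
≡ (¬s ∧ ¬p) ∨ ¬¬(s ∧ p) ∨ q   (De Morgan)
≡ (¬s ∧ ¬p) ∨ (s ∧ p) ∨ q   (double negation)
≡ (¬s ∨ s ∨ q) ∧ (¬s ∨ p ∨ q) ∧ (¬p ∨ s ∨ q) ∧ (¬p ∨ p ∨ q)   (distribute ∨ over ∧)
≡ (¬s ∨ p ∨ q) ∧ (¬p ∨ s ∨ q)   (simplify)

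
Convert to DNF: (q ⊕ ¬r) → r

(q ⊕ ¬r) → r
= ¬(q ⊕ ¬r) ∨ r   (eliminate →)
= ¬((q ∧ ¬¬r) ∨ (¬q ∧ ¬r)) ∨ r   (expand ⊕)
= (¬(q ∧ ¬¬r) ∧ ¬(¬q ∧ ¬r)) ∨ r   (De Morgan)
= ((¬q ∨ ¬¬¬r) ∧ ¬(¬q ∧ ¬r)) ∨ r   (De Morgan)
= ((¬q ∨ ¬r) ∧ ¬(¬q ∧ ¬r)) ∨ r   (double negation)
= ((¬q ∨ ¬r) ∧ (¬¬q ∨ ¬¬r)) ∨ r   (De Morgan)
= ((¬q ∨ ¬r) ∧ (q ∨ ¬¬r)) ∨ r   (double negation)
= ((¬q ∨ ¬r) ∧ (q ∨ r)) ∨ r   (double negation)
= (¬q ∧ q) ∨ (¬q ∧ r) ∨ (¬r ∧ q) ∨ (¬r ∧ r) ∨ r   (distribute ∧ over ∨)
= (¬r ∧ q) ∨ r   (simplify)

(¬r ∧ q) ∨ r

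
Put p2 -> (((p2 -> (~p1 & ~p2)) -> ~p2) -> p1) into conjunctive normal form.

p2 -> (((p2 -> (~p1 & ~p2)) -> ~p2) -> p1)
= ~p2 | (((p2 -> (~p1 & ~p2)) -> ~p2) -> p1)   (eliminate ->)
= ~p2 | ~((p2 -> (~p1 & ~p2)) -> ~p2) | p1   (eliminate ->)
= ~p2 | ~(~(p2 -> (~p1 & ~p2)) | ~p2) | p1   (eliminate ->)
= ~p2 | ~(~(~p2 | (~p1 & ~p2)) | ~p2) | p1   (eliminate ->)
= ~p2 | (~~(~p2 | (~p1 & ~p2)) & ~~p2) | p1   (De Morgan)
= ~p2 | ((~p2 | (~p1 & ~p2)) & ~~p2) | p1   (double negation)
= ~p2 | ((~p2 | (~p1 & ~p2)) & p2) | p1   (double negation)
= (~p2 | ~p2 | ~p1 | p1) & (~p2 | ~p2 | ~p2 | p1) & (~p2 | p2 | p1)   (distribute | over &)
= ~p2 | p1   (simplify)

~p2 | p1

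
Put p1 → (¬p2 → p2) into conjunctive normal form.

p1 → (¬p2 → p2)
= ¬p1 ∨ (¬p2 → p2)   [eliminate →]
= ¬p1 ∨ ¬¬p2 ∨ p2   [eliminate →]
= ¬p1 ∨ p2 ∨ p2   [double negation]
= ¬p1 ∨ p2   [simplify]

¬p1 ∨ p2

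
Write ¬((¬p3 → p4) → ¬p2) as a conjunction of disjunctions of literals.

(p3 ∨ p4) ∧ p2

¬((¬p3 → p4) → ¬p2)
= ¬(¬(¬p3 → p4) ∨ ¬p2)   [eliminate →]
= ¬(¬(¬¬p3 ∨ p4) ∨ ¬p2)   [eliminate →]
= ¬¬(¬¬p3 ∨ p4) ∧ ¬¬p2   [De Morgan]
= (¬¬p3 ∨ p4) ∧ ¬¬p2   [double negation]
= (p3 ∨ p4) ∧ ¬¬p2   [double negation]
= (p3 ∨ p4) ∧ p2   [double negation]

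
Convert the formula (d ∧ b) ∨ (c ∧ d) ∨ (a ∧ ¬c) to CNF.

(d ∧ b) ∨ (c ∧ d) ∨ (a ∧ ¬c)
≡ (d ∨ c ∨ a) ∧ (d ∨ c ∨ ¬c) ∧ (d ∨ d ∨ a) ∧ (d ∨ d ∨ ¬c) ∧ (b ∨ c ∨ a) ∧ (b ∨ c ∨ ¬c) ∧ (b ∨ d ∨ a) ∧ (b ∨ d ∨ ¬c)   [distribute ∨ over ∧]
≡ (d ∨ a) ∧ (d ∨ ¬c) ∧ (b ∨ c ∨ a)   [simplify]

(d ∨ a) ∧ (d ∨ ¬c) ∧ (b ∨ c ∨ a)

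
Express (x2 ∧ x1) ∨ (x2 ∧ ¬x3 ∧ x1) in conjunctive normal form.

x2 ∧ x1

(x2 ∧ x1) ∨ (x2 ∧ ¬x3 ∧ x1)
≡ (x2 ∨ x2) ∧ (x2 ∨ ¬x3) ∧ (x2 ∨ x1) ∧ (x1 ∨ x2) ∧ (x1 ∨ ¬x3) ∧ (x1 ∨ x1)   — distribute ∨ over ∧
≡ x2 ∧ x1   — simplify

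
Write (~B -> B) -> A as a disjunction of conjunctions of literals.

~B | A

(~B -> B) -> A
≡ ~(~B -> B) | A   — eliminate ->
≡ ~(~~B | B) | A   — eliminate ->
≡ (~~~B & ~B) | A   — De Morgan
≡ (~B & ~B) | A   — double negation
≡ ~B | A   — simplify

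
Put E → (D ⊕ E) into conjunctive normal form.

E → (D ⊕ E)
⇔ ¬E ∨ (D ⊕ E)
⇔ ¬E ∨ ((D ∨ E) ∧ ¬(D ∧ E))
⇔ ¬E ∨ ((D ∨ E) ∧ (¬D ∨ ¬E))
⇔ (¬E ∨ D ∨ E) ∧ (¬E ∨ ¬D ∨ ¬E)
⇔ ¬E ∨ ¬D

¬E ∨ ¬D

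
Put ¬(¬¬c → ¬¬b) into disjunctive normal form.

c ∧ ¬b

¬(¬¬c → ¬¬b)
≡ ¬(¬¬¬c ∨ ¬¬b)   [eliminate →]
≡ ¬¬¬¬c ∧ ¬¬¬b   [De Morgan]
≡ ¬¬c ∧ ¬¬¬b   [double negation]
≡ c ∧ ¬¬¬b   [double negation]
≡ c ∧ ¬b   [double negation]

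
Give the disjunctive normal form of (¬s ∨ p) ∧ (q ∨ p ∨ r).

(¬s ∧ q) ∨ (¬s ∧ r) ∨ p

(¬s ∨ p) ∧ (q ∨ p ∨ r)
= (¬s ∧ q) ∨ (¬s ∧ p) ∨ (¬s ∧ r) ∨ (p ∧ q) ∨ (p ∧ p) ∨ (p ∧ r)   — distribute ∧ over ∨
= (¬s ∧ q) ∨ (¬s ∧ r) ∨ p   — simplify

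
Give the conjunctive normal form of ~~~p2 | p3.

~~~p2 | p3
≡ ~p2 | p3   [double negation]

~p2 | p3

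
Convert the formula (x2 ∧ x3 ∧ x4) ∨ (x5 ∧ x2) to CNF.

x2 ∧ (x3 ∨ x5) ∧ (x4 ∨ x5)

(x2 ∧ x3 ∧ x4) ∨ (x5 ∧ x2)
⇔ (x2 ∨ x5) ∧ (x2 ∨ x2) ∧ (x3 ∨ x5) ∧ (x3 ∨ x2) ∧ (x4 ∨ x5) ∧ (x4 ∨ x2)
⇔ x2 ∧ (x3 ∨ x5) ∧ (x4 ∨ x5)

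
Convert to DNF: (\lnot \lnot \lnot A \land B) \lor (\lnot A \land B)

(\lnot \lnot \lnot A \land B) \lor (\lnot A \land B)
≡ (\lnot A \land B) \lor (\lnot A \land B)   — double negation
≡ \lnot A \land B   — simplify

\lnot A \land B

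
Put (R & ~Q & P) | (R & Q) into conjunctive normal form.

R & (P | Q)

(R & ~Q & P) | (R & Q)
= (R | R) & (R | Q) & (~Q | R) & (~Q | Q) & (P | R) & (P | Q)   (distribute | over &)
= R & (P | Q)   (simplify)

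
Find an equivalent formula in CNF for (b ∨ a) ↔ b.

(b ∨ a) ↔ b
= ((b ∨ a) → b) ∧ (b → (b ∨ a))   [eliminate ↔]
= (¬(b ∨ a) ∨ b) ∧ (b → (b ∨ a))   [eliminate →]
= (¬(b ∨ a) ∨ b) ∧ (¬b ∨ b ∨ a)   [eliminate →]
= ((¬b ∧ ¬a) ∨ b) ∧ (¬b ∨ b ∨ a)   [De Morgan]
= (¬b ∨ b) ∧ (¬a ∨ b) ∧ (¬b ∨ b ∨ a)   [distribute ∨ over ∧]
= ¬a ∨ b   [simplify]

¬a ∨ b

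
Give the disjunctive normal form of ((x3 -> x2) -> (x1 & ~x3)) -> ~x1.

(x2 & x3) | ~x1

((x3 -> x2) -> (x1 & ~x3)) -> ~x1
⇔ ~((x3 -> x2) -> (x1 & ~x3)) | ~x1
⇔ ~(~(x3 -> x2) | (x1 & ~x3)) | ~x1
⇔ ~(~(~x3 | x2) | (x1 & ~x3)) | ~x1
⇔ (~~(~x3 | x2) & ~(x1 & ~x3)) | ~x1
⇔ ((~x3 | x2) & ~(x1 & ~x3)) | ~x1
⇔ ((~x3 | x2) & (~x1 | ~~x3)) | ~x1
⇔ ((~x3 | x2) & (~x1 | x3)) | ~x1
⇔ (~x3 & ~x1) | (~x3 & x3) | (x2 & ~x1) | (x2 & x3) | ~x1
⇔ (x2 & x3) | ~x1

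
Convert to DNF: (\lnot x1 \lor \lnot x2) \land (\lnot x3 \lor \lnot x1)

\lnot x1 \lor (\lnot x2 \land \lnot x3)

(\lnot x1 \lor \lnot x2) \land (\lnot x3 \lor \lnot x1)
⇔ (\lnot x1 \land \lnot x3) \lor (\lnot x1 \land \lnot x1) \lor (\lnot x2 \land \lnot x3) \lor (\lnot x2 \land \lnot x1)
⇔ \lnot x1 \lor (\lnot x2 \land \lnot x3)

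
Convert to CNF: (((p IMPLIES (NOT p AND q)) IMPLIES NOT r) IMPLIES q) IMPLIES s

(((p IMPLIES (NOT p AND q)) IMPLIES NOT r) IMPLIES q) IMPLIES s
≡ NOT (((p IMPLIES (NOT p AND q)) IMPLIES NOT r) IMPLIES q) OR s   (eliminate IMPLIES)
≡ NOT (NOT ((p IMPLIES (NOT p AND q)) IMPLIES NOT r) OR q) OR s   (eliminate IMPLIES)
≡ NOT (NOT (NOT (p IMPLIES (NOT p AND q)) OR NOT r) OR q) OR s   (eliminate IMPLIES)
≡ NOT (NOT (NOT (NOT p OR (NOT p AND q)) OR NOT r) OR q) OR s   (eliminate IMPLIES)
≡ (NOT NOT (NOT (NOT p OR (NOT p AND q)) OR NOT r) AND NOT q) OR s   (De Morgan)
≡ ((NOT (NOT p OR (NOT p AND q)) OR NOT r) AND NOT q) OR s   (double negation)
≡ (((NOT NOT p AND NOT (NOT p AND q)) OR NOT r) AND NOT q) OR s   (De Morgan)
≡ (((p AND NOT (NOT p AND q)) OR NOT r) AND NOT q) OR s   (double negation)
≡ (((p AND (NOT NOT p OR NOT q)) OR NOT r) AND NOT q) OR s   (De Morgan)
≡ (((p AND (p OR NOT q)) OR NOT r) AND NOT q) OR s   (double negation)
≡ (p OR NOT r OR s) AND (p OR NOT q OR NOT r OR s) AND (NOT q OR s)   (distribute OR over AND)
≡ (p OR NOT r OR s) AND (NOT q OR s)   (simplify)

(p OR NOT r OR s) AND (NOT q OR s)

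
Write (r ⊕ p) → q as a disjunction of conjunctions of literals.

(r ⊕ p) → q
≡ ¬(r ⊕ p) ∨ q   (eliminate →)
≡ ¬((r ∧ ¬p) ∨ (¬r ∧ p)) ∨ q   (expand ⊕)
≡ (¬(r ∧ ¬p) ∧ ¬(¬r ∧ p)) ∨ q   (De Morgan)
≡ ((¬r ∨ ¬¬p) ∧ ¬(¬r ∧ p)) ∨ q   (De Morgan)
≡ ((¬r ∨ p) ∧ ¬(¬r ∧ p)) ∨ q   (double negation)
≡ ((¬r ∨ p) ∧ (¬¬r ∨ ¬p)) ∨ q   (De Morgan)
≡ ((¬r ∨ p) ∧ (r ∨ ¬p)) ∨ q   (double negation)
≡ (¬r ∧ r) ∨ (¬r ∧ ¬p) ∨ (p ∧ r) ∨ (p ∧ ¬p) ∨ q   (distribute ∧ over ∨)
≡ (¬r ∧ ¬p) ∨ (p ∧ r) ∨ q   (simplify)

(¬r ∧ ¬p) ∨ (p ∧ r) ∨ q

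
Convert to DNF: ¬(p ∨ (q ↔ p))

¬(p ∨ (q ↔ p))
≡ ¬(p ∨ ((q → p) ∧ (p → q)))   — eliminate ↔
≡ ¬(p ∨ ((¬q ∨ p) ∧ (p → q)))   — eliminate →
≡ ¬(p ∨ ((¬q ∨ p) ∧ (¬p ∨ q)))   — eliminate →
≡ ¬p ∧ ¬((¬q ∨ p) ∧ (¬p ∨ q))   — De Morgan
≡ ¬p ∧ (¬(¬q ∨ p) ∨ ¬(¬p ∨ q))   — De Morgan
≡ ¬p ∧ ((¬¬q ∧ ¬p) ∨ ¬(¬p ∨ q))   — De Morgan
≡ ¬p ∧ ((q ∧ ¬p) ∨ ¬(¬p ∨ q))   — double negation
≡ ¬p ∧ ((q ∧ ¬p) ∨ (¬¬p ∧ ¬q))   — De Morgan
≡ ¬p ∧ ((q ∧ ¬p) ∨ (p ∧ ¬q))   — double negation
≡ (¬p ∧ q ∧ ¬p) ∨ (¬p ∧ p ∧ ¬q)   — distribute ∧ over ∨
≡ ¬p ∧ q   — simplify

¬p ∧ q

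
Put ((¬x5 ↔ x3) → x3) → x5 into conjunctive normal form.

(x5 ∨ x3) ∧ (¬x3 ∨ x5)

((¬x5 ↔ x3) → x3) → x5
⇔ ¬((¬x5 ↔ x3) → x3) ∨ x5   [eliminate →]
⇔ ¬(¬(¬x5 ↔ x3) ∨ x3) ∨ x5   [eliminate →]
⇔ ¬(¬((¬x5 → x3) ∧ (x3 → ¬x5)) ∨ x3) ∨ x5   [eliminate ↔]
⇔ ¬(¬((¬¬x5 ∨ x3) ∧ (x3 → ¬x5)) ∨ x3) ∨ x5   [eliminate →]
⇔ ¬(¬((¬¬x5 ∨ x3) ∧ (¬x3 ∨ ¬x5)) ∨ x3) ∨ x5   [eliminate →]
⇔ (¬¬((¬¬x5 ∨ x3) ∧ (¬x3 ∨ ¬x5)) ∧ ¬x3) ∨ x5   [De Morgan]
⇔ ((¬¬x5 ∨ x3) ∧ (¬x3 ∨ ¬x5) ∧ ¬x3) ∨ x5   [double negation]
⇔ ((x5 ∨ x3) ∧ (¬x3 ∨ ¬x5) ∧ ¬x3) ∨ x5   [double negation]
⇔ (x5 ∨ x3 ∨ x5) ∧ (¬x3 ∨ ¬x5 ∨ x5) ∧ (¬x3 ∨ x5)   [distribute ∨ over ∧]
⇔ (x5 ∨ x3) ∧ (¬x3 ∨ x5)   [simplify]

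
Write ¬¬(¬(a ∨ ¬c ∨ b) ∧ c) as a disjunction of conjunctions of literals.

¬a ∧ c ∧ ¬b

¬¬(¬(a ∨ ¬c ∨ b) ∧ c)
= ¬(a ∨ ¬c ∨ b) ∧ c   — double negation
= ¬a ∧ ¬¬c ∧ ¬b ∧ c   — De Morgan
= ¬a ∧ c ∧ ¬b ∧ c   — double negation
= ¬a ∧ c ∧ ¬b   — simplify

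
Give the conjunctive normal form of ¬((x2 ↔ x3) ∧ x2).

¬x3 ∨ ¬x2

¬((x2 ↔ x3) ∧ x2)
⇔ ¬((x2 → x3) ∧ (x3 → x2) ∧ x2)   [eliminate ↔]
⇔ ¬((¬x2 ∨ x3) ∧ (x3 → x2) ∧ x2)   [eliminate →]
⇔ ¬((¬x2 ∨ x3) ∧ (¬x3 ∨ x2) ∧ x2)   [eliminate →]
⇔ ¬(¬x2 ∨ x3) ∨ ¬(¬x3 ∨ x2) ∨ ¬x2   [De Morgan]
⇔ (¬¬x2 ∧ ¬x3) ∨ ¬(¬x3 ∨ x2) ∨ ¬x2   [De Morgan]
⇔ (x2 ∧ ¬x3) ∨ ¬(¬x3 ∨ x2) ∨ ¬x2   [double negation]
⇔ (x2 ∧ ¬x3) ∨ (¬¬x3 ∧ ¬x2) ∨ ¬x2   [De Morgan]
⇔ (x2 ∧ ¬x3) ∨ (x3 ∧ ¬x2) ∨ ¬x2   [double negation]
⇔ (x2 ∨ x3 ∨ ¬x2) ∧ (x2 ∨ ¬x2 ∨ ¬x2) ∧ (¬x3 ∨ x3 ∨ ¬x2) ∧ (¬x3 ∨ ¬x2 ∨ ¬x2)   [distribute ∨ over ∧]
⇔ ¬x3 ∨ ¬x2   [simplify]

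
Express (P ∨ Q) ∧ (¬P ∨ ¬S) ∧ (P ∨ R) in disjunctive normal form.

(P ∨ Q) ∧ (¬P ∨ ¬S) ∧ (P ∨ R)
= (P ∧ ¬P ∧ P) ∨ (P ∧ ¬P ∧ R) ∨ (P ∧ ¬S ∧ P) ∨ (P ∧ ¬S ∧ R) ∨ (Q ∧ ¬P ∧ P) ∨ (Q ∧ ¬P ∧ R) ∨ (Q ∧ ¬S ∧ P) ∨ (Q ∧ ¬S ∧ R)
= (P ∧ ¬S) ∨ (Q ∧ ¬P ∧ R) ∨ (Q ∧ ¬S ∧ R)

(P ∧ ¬S) ∨ (Q ∧ ¬P ∧ R) ∨ (Q ∧ ¬S ∧ R)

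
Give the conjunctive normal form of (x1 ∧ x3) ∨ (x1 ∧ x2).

(x1 ∧ x3) ∨ (x1 ∧ x2)
⇔ (x1 ∨ x1) ∧ (x1 ∨ x2) ∧ (x3 ∨ x1) ∧ (x3 ∨ x2)   — distribute ∨ over ∧
⇔ x1 ∧ (x3 ∨ x2)   — simplify

x1 ∧ (x3 ∨ x2)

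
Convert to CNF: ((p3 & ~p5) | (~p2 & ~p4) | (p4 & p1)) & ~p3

((p3 & ~p5) | (~p2 & ~p4) | (p4 & p1)) & ~p3
= (p3 | ~p2 | p4) & (p3 | ~p2 | p1) & (p3 | ~p4 | p4) & (p3 | ~p4 | p1) & (~p5 | ~p2 | p4) & (~p5 | ~p2 | p1) & (~p5 | ~p4 | p4) & (~p5 | ~p4 | p1) & ~p3   [distribute | over &]
= (p3 | ~p2 | p4) & (p3 | ~p2 | p1) & (p3 | ~p4 | p1) & (~p5 | ~p2 | p4) & (~p5 | ~p2 | p1) & (~p5 | ~p4 | p1) & ~p3   [simplify]

(p3 | ~p2 | p4) & (p3 | ~p2 | p1) & (p3 | ~p4 | p1) & (~p5 | ~p2 | p4) & (~p5 | ~p2 | p1) & (~p5 | ~p4 | p1) & ~p3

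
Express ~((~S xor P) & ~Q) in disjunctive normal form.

~((~S xor P) & ~Q)
⇔ ~(((~S & ~P) | (~~S & P)) & ~Q)   [expand xor]
⇔ ~((~S & ~P) | (~~S & P)) | ~~Q   [De Morgan]
⇔ (~(~S & ~P) & ~(~~S & P)) | ~~Q   [De Morgan]
⇔ ((~~S | ~~P) & ~(~~S & P)) | ~~Q   [De Morgan]
⇔ ((S | ~~P) & ~(~~S & P)) | ~~Q   [double negation]
⇔ ((S | P) & ~(~~S & P)) | ~~Q   [double negation]
⇔ ((S | P) & (~~~S | ~P)) | ~~Q   [De Morgan]
⇔ ((S | P) & (~S | ~P)) | ~~Q   [double negation]
⇔ ((S | P) & (~S | ~P)) | Q   [double negation]
⇔ (S & ~S) | (S & ~P) | (P & ~S) | (P & ~P) | Q   [distribute & over |]
⇔ (S & ~P) | (P & ~S) | Q   [simplify]

(S & ~P) | (P & ~S) | Q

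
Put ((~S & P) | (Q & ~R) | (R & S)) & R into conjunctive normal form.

((~S & P) | (Q & ~R) | (R & S)) & R
≡ (~S | Q | R) & (~S | Q | S) & (~S | ~R | R) & (~S | ~R | S) & (P | Q | R) & (P | Q | S) & (P | ~R | R) & (P | ~R | S) & R   (distribute | over &)
≡ (P | Q | S) & (P | ~R | S) & R   (simplify)

(P | Q | S) & (P | ~R | S) & R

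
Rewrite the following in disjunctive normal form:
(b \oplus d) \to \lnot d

(b \oplus d) \to \lnot d
⇔ \lnot (b \oplus d) \lor \lnot d   [eliminate \to]
⇔ \lnot ((b \land \lnot d) \lor (\lnot b \land d)) \lor \lnot d   [expand \oplus]
⇔ (\lnot (b \land \lnot d) \land \lnot (\lnot b \land d)) \lor \lnot d   [De Morgan]
⇔ ((\lnot b \lor \lnot \lnot d) \land \lnot (\lnot b \land d)) \lor \lnot d   [De Morgan]
⇔ ((\lnot b \lor d) \land \lnot (\lnot b \land d)) \lor \lnot d   [double negation]
⇔ ((\lnot b \lor d) \land (\lnot \lnot b \lor \lnot d)) \lor \lnot d   [De Morgan]
⇔ ((\lnot b \lor d) \land (b \lor \lnot d)) \lor \lnot d   [double negation]
⇔ (\lnot b \land b) \lor (\lnot b \land \lnot d) \lor (d \land b) \lor (d \land \lnot d) \lor \lnot d   [distribute \land over \lor]
⇔ (d \land b) \lor \lnot d   [simplify]

(d \land b) \lor \lnot d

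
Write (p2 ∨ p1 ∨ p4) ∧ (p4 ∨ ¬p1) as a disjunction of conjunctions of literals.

(p2 ∨ p1 ∨ p4) ∧ (p4 ∨ ¬p1)
= (p2 ∧ p4) ∨ (p2 ∧ ¬p1) ∨ (p1 ∧ p4) ∨ (p1 ∧ ¬p1) ∨ (p4 ∧ p4) ∨ (p4 ∧ ¬p1)
= (p2 ∧ ¬p1) ∨ p4

(p2 ∧ ¬p1) ∨ p4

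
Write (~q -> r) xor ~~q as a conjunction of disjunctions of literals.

(q | r) & ~q

(~q -> r) xor ~~q
= ((~q -> r) | ~~q) & ~((~q -> r) & ~~q)   (expand xor)
= (~~q | r | ~~q) & ~((~q -> r) & ~~q)   (eliminate ->)
= (~~q | r | ~~q) & ~((~~q | r) & ~~q)   (eliminate ->)
= (q | r | ~~q) & ~((~~q | r) & ~~q)   (double negation)
= (q | r | q) & ~((~~q | r) & ~~q)   (double negation)
= (q | r | q) & (~(~~q | r) | ~~~q)   (De Morgan)
= (q | r | q) & ((~~~q & ~r) | ~~~q)   (De Morgan)
= (q | r | q) & ((~q & ~r) | ~~~q)   (double negation)
= (q | r | q) & ((~q & ~r) | ~q)   (double negation)
= (q | r | q) & (~q | ~q) & (~r | ~q)   (distribute | over &)
= (q | r) & ~q   (simplify)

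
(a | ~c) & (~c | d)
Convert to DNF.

(a & d) | ~c

(a | ~c) & (~c | d)
⇔ (a & ~c) | (a & d) | (~c & ~c) | (~c & d)   — distribute & over |
⇔ (a & d) | ~c   — simplify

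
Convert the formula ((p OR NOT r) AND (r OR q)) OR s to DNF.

((p OR NOT r) AND (r OR q)) OR s
⇔ (p AND r) OR (p AND q) OR (NOT r AND r) OR (NOT r AND q) OR s   [distribute AND over OR]
⇔ (p AND r) OR (p AND q) OR (NOT r AND q) OR s   [simplify]

(p AND r) OR (p AND q) OR (NOT r AND q) OR s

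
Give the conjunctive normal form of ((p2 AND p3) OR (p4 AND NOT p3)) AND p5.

((p2 AND p3) OR (p4 AND NOT p3)) AND p5
= (p2 OR p4) AND (p2 OR NOT p3) AND (p3 OR p4) AND (p3 OR NOT p3) AND p5   — distribute OR over AND
= (p2 OR p4) AND (p2 OR NOT p3) AND (p3 OR p4) AND p5   — simplify

(p2 OR p4) AND (p2 OR NOT p3) AND (p3 OR p4) AND p5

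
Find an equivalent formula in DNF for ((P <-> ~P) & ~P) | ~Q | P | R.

~Q | P | R

((P <-> ~P) & ~P) | ~Q | P | R
≡ ((P -> ~P) & (~P -> P) & ~P) | ~Q | P | R   — eliminate <->
≡ ((~P | ~P) & (~P -> P) & ~P) | ~Q | P | R   — eliminate ->
≡ ((~P | ~P) & (~~P | P) & ~P) | ~Q | P | R   — eliminate ->
≡ ((~P | ~P) & (P | P) & ~P) | ~Q | P | R   — double negation
≡ (~P & P & ~P) | (~P & P & ~P) | (~P & P & ~P) | (~P & P & ~P) | ~Q | P | R   — distribute & over |
≡ ~Q | P | R   — simplify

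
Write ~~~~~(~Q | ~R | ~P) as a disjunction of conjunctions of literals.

~~~~~(~Q | ~R | ~P)
≡ ~~~(~Q | ~R | ~P)   — double negation
≡ ~(~Q | ~R | ~P)   — double negation
≡ ~~Q & ~~R & ~~P   — De Morgan
≡ Q & ~~R & ~~P   — double negation
≡ Q & R & ~~P   — double negation
≡ Q & R & P   — double negation

Q & R & P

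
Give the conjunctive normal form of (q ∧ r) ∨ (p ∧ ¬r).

(q ∧ r) ∨ (p ∧ ¬r)
≡ (q ∨ p) ∧ (q ∨ ¬r) ∧ (r ∨ p) ∧ (r ∨ ¬r)   — distribute ∨ over ∧
≡ (q ∨ p) ∧ (q ∨ ¬r) ∧ (r ∨ p)   — simplify

(q ∨ p) ∧ (q ∨ ¬r) ∧ (r ∨ p)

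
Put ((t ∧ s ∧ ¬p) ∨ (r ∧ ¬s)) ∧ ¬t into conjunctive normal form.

(t ∨ r) ∧ (t ∨ ¬s) ∧ (s ∨ r) ∧ (¬p ∨ r) ∧ (¬p ∨ ¬s) ∧ ¬t

((t ∧ s ∧ ¬p) ∨ (r ∧ ¬s)) ∧ ¬t
≡ (t ∨ r) ∧ (t ∨ ¬s) ∧ (s ∨ r) ∧ (s ∨ ¬s) ∧ (¬p ∨ r) ∧ (¬p ∨ ¬s) ∧ ¬t   (distribute ∨ over ∧)
≡ (t ∨ r) ∧ (t ∨ ¬s) ∧ (s ∨ r) ∧ (¬p ∨ r) ∧ (¬p ∨ ¬s) ∧ ¬t   (simplify)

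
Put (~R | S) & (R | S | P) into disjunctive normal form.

(~R & P) | S

(~R | S) & (R | S | P)
= (~R & R) | (~R & S) | (~R & P) | (S & R) | (S & S) | (S & P)
= (~R & P) | S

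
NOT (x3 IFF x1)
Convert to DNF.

(x3 AND NOT x1) OR (x1 AND NOT x3)

NOT (x3 IFF x1)
⇔ NOT ((x3 IMPLIES x1) AND (x1 IMPLIES x3))   — eliminate IFF
⇔ NOT ((NOT x3 OR x1) AND (x1 IMPLIES x3))   — eliminate IMPLIES
⇔ NOT ((NOT x3 OR x1) AND (NOT x1 OR x3))   — eliminate IMPLIES
⇔ NOT (NOT x3 OR x1) OR NOT (NOT x1 OR x3)   — De Morgan
⇔ (NOT NOT x3 AND NOT x1) OR NOT (NOT x1 OR x3)   — De Morgan
⇔ (x3 AND NOT x1) OR NOT (NOT x1 OR x3)   — double negation
⇔ (x3 AND NOT x1) OR (NOT NOT x1 AND NOT x3)   — De Morgan
⇔ (x3 AND NOT x1) OR (x1 AND NOT x3)   — double negation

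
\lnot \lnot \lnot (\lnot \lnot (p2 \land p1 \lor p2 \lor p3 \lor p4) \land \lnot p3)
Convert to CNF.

(\lnot p2 \lor p3) \land (\lnot p4 \lor p3)

\lnot \lnot \lnot (\lnot \lnot (p2 \land p1 \lor p2 \lor p3 \lor p4) \land \lnot p3)
= \lnot (\lnot \lnot (p2 \land p1 \lor p2 \lor p3 \lor p4) \land \lnot p3)   [double negation]
= \lnot \lnot \lnot (p2 \land p1 \lor p2 \lor p3 \lor p4) \lor \lnot \lnot p3   [De Morgan]
= \lnot (p2 \land p1 \lor p2 \lor p3 \lor p4) \lor \lnot \lnot p3   [double negation]
= \lnot (p2 \land p1) \land \lnot p2 \land \lnot p3 \land \lnot p4 \lor \lnot \lnot p3   [De Morgan]
= (\lnot p2 \lor \lnot p1) \land \lnot p2 \land \lnot p3 \land \lnot p4 \lor \lnot \lnot p3   [De Morgan]
= (\lnot p2 \lor \lnot p1) \land \lnot p2 \land \lnot p3 \land \lnot p4 \lor p3   [double negation]
= (\lnot p2 \lor \lnot p1 \lor p3) \land (\lnot p2 \lor p3) \land (\lnot p3 \lor p3) \land (\lnot p4 \lor p3)   [distribute \lor over \land]
= (\lnot p2 \lor p3) \land (\lnot p4 \lor p3)   [simplify]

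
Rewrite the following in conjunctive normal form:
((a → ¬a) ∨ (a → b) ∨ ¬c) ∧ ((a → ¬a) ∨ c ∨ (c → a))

((a → ¬a) ∨ (a → b) ∨ ¬c) ∧ ((a → ¬a) ∨ c ∨ (c → a))
= (¬a ∨ ¬a ∨ (a → b) ∨ ¬c) ∧ ((a → ¬a) ∨ c ∨ (c → a))
= (¬a ∨ ¬a ∨ ¬a ∨ b ∨ ¬c) ∧ ((a → ¬a) ∨ c ∨ (c → a))
= (¬a ∨ ¬a ∨ ¬a ∨ b ∨ ¬c) ∧ (¬a ∨ ¬a ∨ c ∨ (c → a))
= (¬a ∨ ¬a ∨ ¬a ∨ b ∨ ¬c) ∧ (¬a ∨ ¬a ∨ c ∨ ¬c ∨ a)
= ¬a ∨ b ∨ ¬c

¬a ∨ b ∨ ¬c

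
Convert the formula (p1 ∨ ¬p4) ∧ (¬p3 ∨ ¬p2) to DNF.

(p1 ∧ ¬p3) ∨ (p1 ∧ ¬p2) ∨ (¬p4 ∧ ¬p3) ∨ (¬p4 ∧ ¬p2)

(p1 ∨ ¬p4) ∧ (¬p3 ∨ ¬p2)
⇔ (p1 ∧ ¬p3) ∨ (p1 ∧ ¬p2) ∨ (¬p4 ∧ ¬p3) ∨ (¬p4 ∧ ¬p2)   [distribute ∧ over ∨]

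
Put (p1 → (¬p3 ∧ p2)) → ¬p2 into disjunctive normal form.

(p1 → (¬p3 ∧ p2)) → ¬p2
≡ ¬(p1 → (¬p3 ∧ p2)) ∨ ¬p2   — eliminate →
≡ ¬(¬p1 ∨ (¬p3 ∧ p2)) ∨ ¬p2   — eliminate →
≡ (¬¬p1 ∧ ¬(¬p3 ∧ p2)) ∨ ¬p2   — De Morgan
≡ (p1 ∧ ¬(¬p3 ∧ p2)) ∨ ¬p2   — double negation
≡ (p1 ∧ (¬¬p3 ∨ ¬p2)) ∨ ¬p2   — De Morgan
≡ (p1 ∧ (p3 ∨ ¬p2)) ∨ ¬p2   — double negation
≡ (p1 ∧ p3) ∨ (p1 ∧ ¬p2) ∨ ¬p2   — distribute ∧ over ∨
≡ (p1 ∧ p3) ∨ ¬p2   — simplify

(p1 ∧ p3) ∨ ¬p2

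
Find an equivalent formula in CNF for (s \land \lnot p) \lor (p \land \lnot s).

(s \lor p) \land (\lnot p \lor \lnot s)

(s \land \lnot p) \lor (p \land \lnot s)
= (s \lor p) \land (s \lor \lnot s) \land (\lnot p \lor p) \land (\lnot p \lor \lnot s)   [distribute \lor over \land]
= (s \lor p) \land (\lnot p \lor \lnot s)   [simplify]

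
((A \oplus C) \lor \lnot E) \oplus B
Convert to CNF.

((A \oplus C) \lor \lnot E) \oplus B
⇔ ((A \oplus C) \lor \lnot E \lor B) \land \lnot (((A \oplus C) \lor \lnot E) \land B)   [expand \oplus]
⇔ (((A \lor C) \land \lnot (A \land C)) \lor \lnot E \lor B) \land \lnot (((A \oplus C) \lor \lnot E) \land B)   [expand \oplus]
⇔ (((A \lor C) \land \lnot (A \land C)) \lor \lnot E \lor B) \land \lnot ((((A \lor C) \land \lnot (A \land C)) \lor \lnot E) \land B)   [expand \oplus]
⇔ (((A \lor C) \land (\lnot A \lor \lnot C)) \lor \lnot E \lor B) \land \lnot ((((A \lor C) \land \lnot (A \land C)) \lor \lnot E) \land B)   [De Morgan]
⇔ (((A \lor C) \land (\lnot A \lor \lnot C)) \lor \lnot E \lor B) \land (\lnot (((A \lor C) \land \lnot (A \land C)) \lor \lnot E) \lor \lnot B)   [De Morgan]
⇔ (((A \lor C) \land (\lnot A \lor \lnot C)) \lor \lnot E \lor B) \land ((\lnot ((A \lor C) \land \lnot (A \land C)) \land \lnot \lnot E) \lor \lnot B)   [De Morgan]
⇔ (((A \lor C) \land (\lnot A \lor \lnot C)) \lor \lnot E \lor B) \land (((\lnot (A \lor C) \lor \lnot \lnot (A \land C)) \land \lnot \lnot E) \lor \lnot B)   [De Morgan]
⇔ (((A \lor C) \land (\lnot A \lor \lnot C)) \lor \lnot E \lor B) \land ((((\lnot A \land \lnot C) \lor \lnot \lnot (A \land C)) \land \lnot \lnot E) \lor \lnot B)   [De Morgan]
⇔ (((A \lor C) \land (\lnot A \lor \lnot C)) \lor \lnot E \lor B) \land ((((\lnot A \land \lnot C) \lor (A \land C)) \land \lnot \lnot E) \lor \lnot B)   [double negation]
⇔ (((A \lor C) \land (\lnot A \lor \lnot C)) \lor \lnot E \lor B) \land ((((\lnot A \land \lnot C) \lor (A \land C)) \land E) \lor \lnot B)   [double negation]
⇔ (A \lor C \lor \lnot E \lor B) \land (\lnot A \lor \lnot C \lor \lnot E \lor B) \land (\lnot A \lor A \lor \lnot B) \land (\lnot A \lor C \lor \lnot B) \land (\lnot C \lor A \lor \lnot B) \land (\lnot C \lor C \lor \lnot B) \land (E \lor \lnot B)   [distribute \lor over \land]
⇔ (A \lor C \lor \lnot E \lor B) \land (\lnot A \lor \lnot C \lor \lnot E \lor B) \land (\lnot A \lor C \lor \lnot B) \land (\lnot C \lor A \lor \lnot B) \land (E \lor \lnot B)   [simplify]

(A \lor C \lor \lnot E \lor B) \land (\lnot A \lor \lnot C \lor \lnot E \lor B) \land (\lnot A \lor C \lor \lnot B) \land (\lnot C \lor A \lor \lnot B) \land (E \lor \lnot B)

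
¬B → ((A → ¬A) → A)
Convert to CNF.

¬B → ((A → ¬A) → A)
≡ ¬¬B ∨ ((A → ¬A) → A)   (eliminate →)
≡ ¬¬B ∨ ¬(A → ¬A) ∨ A   (eliminate →)
≡ ¬¬B ∨ ¬(¬A ∨ ¬A) ∨ A   (eliminate →)
≡ B ∨ ¬(¬A ∨ ¬A) ∨ A   (double negation)
≡ B ∨ (¬¬A ∧ ¬¬A) ∨ A   (De Morgan)
≡ B ∨ (A ∧ ¬¬A) ∨ A   (double negation)
≡ B ∨ (A ∧ A) ∨ A   (double negation)
≡ (B ∨ A ∨ A) ∧ (B ∨ A ∨ A)   (distribute ∨ over ∧)
≡ B ∨ A   (simplify)

B ∨ A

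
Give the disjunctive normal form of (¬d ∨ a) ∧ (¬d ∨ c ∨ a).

(¬d ∨ a) ∧ (¬d ∨ c ∨ a)
≡ (¬d ∧ ¬d) ∨ (¬d ∧ c) ∨ (¬d ∧ a) ∨ (a ∧ ¬d) ∨ (a ∧ c) ∨ (a ∧ a)   (distribute ∧ over ∨)
≡ ¬d ∨ a   (simplify)

¬d ∨ a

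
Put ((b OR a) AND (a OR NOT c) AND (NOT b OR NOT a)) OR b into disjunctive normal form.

((b OR a) AND (a OR NOT c) AND (NOT b OR NOT a)) OR b
≡ (b AND a AND NOT b) OR (b AND a AND NOT a) OR (b AND NOT c AND NOT b) OR (b AND NOT c AND NOT a) OR (a AND a AND NOT b) OR (a AND a AND NOT a) OR (a AND NOT c AND NOT b) OR (a AND NOT c AND NOT a) OR b   (distribute AND over OR)
≡ (a AND NOT b) OR b   (simplify)

(a AND NOT b) OR b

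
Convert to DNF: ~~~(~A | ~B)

A & B

~~~(~A | ~B)
≡ ~(~A | ~B)   — double negation
≡ ~~A & ~~B   — De Morgan
≡ A & ~~B   — double negation
≡ A & B   — double negation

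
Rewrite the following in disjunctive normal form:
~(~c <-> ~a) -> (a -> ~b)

(c & a) | ~a | ~b

~(~c <-> ~a) -> (a -> ~b)
= ~~(~c <-> ~a) | (a -> ~b)   [eliminate ->]
= ~~((~c -> ~a) & (~a -> ~c)) | (a -> ~b)   [eliminate <->]
= ~~((~~c | ~a) & (~a -> ~c)) | (a -> ~b)   [eliminate ->]
= ~~((~~c | ~a) & (~~a | ~c)) | (a -> ~b)   [eliminate ->]
= ~~((~~c | ~a) & (~~a | ~c)) | ~a | ~b   [eliminate ->]
= ((~~c | ~a) & (~~a | ~c)) | ~a | ~b   [double negation]
= ((c | ~a) & (~~a | ~c)) | ~a | ~b   [double negation]
= ((c | ~a) & (a | ~c)) | ~a | ~b   [double negation]
= (c & a) | (c & ~c) | (~a & a) | (~a & ~c) | ~a | ~b   [distribute & over |]
= (c & a) | ~a | ~b   [simplify]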